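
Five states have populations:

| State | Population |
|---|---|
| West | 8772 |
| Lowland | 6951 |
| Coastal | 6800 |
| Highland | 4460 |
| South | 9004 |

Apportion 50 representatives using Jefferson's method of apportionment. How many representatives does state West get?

12

Standard divisor 35987/50 ≈ 719.74; standard quotas: West 12.188, Lowland 9.658, Coastal 9.448, Highland 6.197, South 12.510.
Rounding down gives 12, 9, 9, 6, 12 = 48 seats, so the divisor must be adjusted.
With modified divisor 690: modified quotas West 12.713, Lowland 10.074, Coastal 9.855, Highland 6.464, South 13.049.
Rounding down: West 12, Lowland 10, Coastal 9, Highland 6, South 13 (total 50).
West receives 12.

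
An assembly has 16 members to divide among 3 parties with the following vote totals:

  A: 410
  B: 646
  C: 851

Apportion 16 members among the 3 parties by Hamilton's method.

A: 4, B: 5, C: 7

Total 1907; standard divisor 1907/16 ≈ 119.188.
Standard quotas: A 3.440, B 5.420, C 7.140.
Lower quotas: A 3, B 5, C 7 (sum 15, leaving 1 seat).
Remainders in descending order: A 0.440, B 0.420, C 0.140.
Largest remainder: A receives the extra seat.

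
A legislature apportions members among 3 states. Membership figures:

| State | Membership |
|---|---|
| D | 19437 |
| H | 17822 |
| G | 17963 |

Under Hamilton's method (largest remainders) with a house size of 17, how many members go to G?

The standard divisor is 55222/17 ≈ 3248.353.
Standard quotas: D 5.9836, H 5.4865, G 5.5299.
Lower quotas: D 5, H 5, G 5 (sum 15, leaving 2 seats).
Remainders in descending order: D 0.9836, G 0.5299, H 0.4865.
Largest remainders: D, G receive the extra seats.
G receives 6.

6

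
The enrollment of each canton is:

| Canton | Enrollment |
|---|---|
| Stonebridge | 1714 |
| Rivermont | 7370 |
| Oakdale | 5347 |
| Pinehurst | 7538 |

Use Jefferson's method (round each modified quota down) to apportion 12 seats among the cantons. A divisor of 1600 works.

Stonebridge: 1; Rivermont: 4; Oakdale: 3; Pinehurst: 4

With modified divisor 1600: modified quotas Stonebridge 1.071, Rivermont 4.606, Oakdale 3.342, Pinehurst 4.711.
Rounding down: Stonebridge 1, Rivermont 4, Oakdale 3, Pinehurst 4 (total 12).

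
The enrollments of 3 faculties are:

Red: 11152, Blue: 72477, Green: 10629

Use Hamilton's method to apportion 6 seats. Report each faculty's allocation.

Standard divisor: 94258 ÷ 6 ≈ 15709.667.
Standard quotas: Red 0.7099, Blue 4.6135, Green 0.6766.
Lower quotas: Red 0, Blue 4, Green 0 (sum 4, leaving 2 seats).
Remainders in descending order: Red 0.7099, Green 0.6766, Blue 0.6135.
Largest remainders: Red, Green receive the extra seats.

Red=1, Blue=4, Green=1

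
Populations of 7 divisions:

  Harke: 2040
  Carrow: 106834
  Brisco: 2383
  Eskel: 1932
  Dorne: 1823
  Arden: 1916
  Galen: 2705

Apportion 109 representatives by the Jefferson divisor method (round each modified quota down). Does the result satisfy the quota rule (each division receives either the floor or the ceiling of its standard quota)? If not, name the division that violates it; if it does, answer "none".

Standard quotas: Harke 1.859, Carrow 97.339, Brisco 2.171, Eskel 1.760, Dorne 1.661, Arden 1.746, Galen 2.465.
Jefferson allocation: Harke 1, Carrow 101, Brisco 2, Eskel 1, Dorne 1, Arden 1, Galen 2.
Carrow has quota 97.339 (lower 97, upper 98) but receives 101 — outside the quota interval.

Carrow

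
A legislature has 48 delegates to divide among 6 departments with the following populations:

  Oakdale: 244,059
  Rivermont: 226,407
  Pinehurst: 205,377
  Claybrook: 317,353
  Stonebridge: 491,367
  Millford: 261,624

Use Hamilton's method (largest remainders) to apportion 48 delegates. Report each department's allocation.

Oakdale 7, Rivermont 6, Pinehurst 6, Claybrook 9, Stonebridge 13, Millford 7

The standard divisor is 1746187/48 ≈ 36378.896.
Standard quotas: Oakdale 6.7088, Rivermont 6.2236, Pinehurst 5.6455, Claybrook 8.7235, Stonebridge 13.5069, Millford 7.1916.
Lower quotas: Oakdale 6, Rivermont 6, Pinehurst 5, Claybrook 8, Stonebridge 13, Millford 7 (sum 45, leaving 3 seats).
Remainders in descending order: Claybrook 0.7235, Oakdale 0.7088, Pinehurst 0.6455, Stonebridge 0.5069, Rivermont 0.2236, Millford 0.1916.
The surplus seats go to Claybrook, Oakdale, Pinehurst.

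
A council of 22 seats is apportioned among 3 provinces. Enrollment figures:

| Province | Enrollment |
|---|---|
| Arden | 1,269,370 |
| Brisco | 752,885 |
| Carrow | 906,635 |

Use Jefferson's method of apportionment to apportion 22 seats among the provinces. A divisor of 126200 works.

With modified divisor 126200: modified quotas Arden 10.058, Brisco 5.966, Carrow 7.184.
Rounding down: Arden 10, Brisco 5, Carrow 7 (total 22).

Arden: 10, Brisco: 5, Carrow: 7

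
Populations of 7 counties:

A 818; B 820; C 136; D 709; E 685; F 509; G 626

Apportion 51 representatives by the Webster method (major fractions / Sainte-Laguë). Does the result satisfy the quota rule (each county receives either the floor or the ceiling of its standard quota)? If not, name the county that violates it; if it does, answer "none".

Standard quotas: A 9.695, B 9.719, C 1.612, D 8.403, E 8.119, F 6.033, G 7.419.
Webster allocation: A 10, B 10, C 2, D 8, E 8, F 6, G 7.
Every allocation lies between the lower and upper quota.

none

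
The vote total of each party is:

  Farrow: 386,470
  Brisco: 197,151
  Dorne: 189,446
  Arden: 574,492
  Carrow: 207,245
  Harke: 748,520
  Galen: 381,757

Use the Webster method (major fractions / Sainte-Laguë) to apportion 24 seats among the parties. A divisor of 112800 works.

With modified divisor 112800: modified quotas Farrow 3.426, Brisco 1.748, Dorne 1.679, Arden 5.093, Carrow 1.837, Harke 6.636, Galen 3.384.
Rounding to the nearest integer: Farrow 3, Brisco 2, Dorne 2, Arden 5, Carrow 2, Harke 7, Galen 3 (total 24).

Farrow=3; Brisco=2; Dorne=2; Arden=5; Carrow=2; Harke=7; Galen=3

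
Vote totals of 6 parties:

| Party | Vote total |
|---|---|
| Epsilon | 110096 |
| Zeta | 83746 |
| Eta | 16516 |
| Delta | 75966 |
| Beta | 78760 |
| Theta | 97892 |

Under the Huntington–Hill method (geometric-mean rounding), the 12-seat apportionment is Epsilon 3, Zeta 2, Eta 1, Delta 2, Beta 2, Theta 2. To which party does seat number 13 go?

Priority for the next seat is population ÷ (√(s·(s+1))).
Priorities: Epsilon 31781.978, Zeta 34189.161, Eta 11678.576, Delta 31012.990, Beta 32153.635, Theta 39964.242.
Highest priority: Theta.

Theta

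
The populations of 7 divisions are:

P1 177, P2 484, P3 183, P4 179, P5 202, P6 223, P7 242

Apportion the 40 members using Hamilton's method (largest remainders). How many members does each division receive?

P1 4, P2 12, P3 4, P4 4, P5 5, P6 5, P7 6

Total 1690; standard divisor 1690/40 ≈ 42.25.
Standard quotas: P1 4.189, P2 11.456, P3 4.331, P4 4.237, P5 4.781, P6 5.278, P7 5.728.
Lower quotas: P1 4, P2 11, P3 4, P4 4, P5 4, P6 5, P7 5 (sum 37, leaving 3 seats).
Remainders in descending order: P5 0.781, P7 0.728, P2 0.456, P3 0.331, P6 0.278, P4 0.237, P1 0.189.
The surplus seats go to P5, P7, P2.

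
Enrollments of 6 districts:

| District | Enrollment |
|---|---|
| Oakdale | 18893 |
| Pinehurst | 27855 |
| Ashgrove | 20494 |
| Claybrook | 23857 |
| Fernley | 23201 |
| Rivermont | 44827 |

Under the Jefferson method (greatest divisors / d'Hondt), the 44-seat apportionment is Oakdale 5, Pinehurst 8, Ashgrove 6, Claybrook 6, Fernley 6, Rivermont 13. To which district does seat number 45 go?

Claybrook

Priority for the next seat is population ÷ (current seats + 1).
Priorities: Oakdale 3148.833, Pinehurst 3095.000, Ashgrove 2927.714, Claybrook 3408.143, Fernley 3314.429, Rivermont 3201.929.
Highest priority: Claybrook.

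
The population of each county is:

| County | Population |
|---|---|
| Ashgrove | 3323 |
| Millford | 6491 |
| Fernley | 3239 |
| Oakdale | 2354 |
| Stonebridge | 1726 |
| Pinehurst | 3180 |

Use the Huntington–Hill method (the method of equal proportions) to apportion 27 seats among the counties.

Ashgrove 5, Millford 9, Fernley 4, Oakdale 3, Stonebridge 2, Pinehurst 4

With divisor 734: modified quotas Ashgrove 4.527, Millford 8.843, Fernley 4.413, Oakdale 3.207, Stonebridge 2.351, Pinehurst 4.332.
Geometric-mean thresholds: Ashgrove √(4·5)=4.472, Millford √(8·9)=8.485, Fernley √(4·5)=4.472, Oakdale √(3·4)=3.464, Stonebridge √(2·3)=2.449, Pinehurst √(4·5)=4.472.
Each quota rounded against its threshold gives Ashgrove 5, Millford 9, Fernley 4, Oakdale 3, Stonebridge 2, Pinehurst 4 (total 27).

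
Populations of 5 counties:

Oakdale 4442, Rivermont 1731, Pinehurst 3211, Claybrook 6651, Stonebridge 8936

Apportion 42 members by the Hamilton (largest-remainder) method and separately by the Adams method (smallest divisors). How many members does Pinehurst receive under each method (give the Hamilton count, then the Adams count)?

Hamilton: Oakdale 8, Rivermont 3, Pinehurst 5, Claybrook 11, Stonebridge 15.
Adams: Oakdale 7, Rivermont 3, Pinehurst 6, Claybrook 11, Stonebridge 15.
Pinehurst gets 5 under Hamilton and 6 under Adams.

5 and 6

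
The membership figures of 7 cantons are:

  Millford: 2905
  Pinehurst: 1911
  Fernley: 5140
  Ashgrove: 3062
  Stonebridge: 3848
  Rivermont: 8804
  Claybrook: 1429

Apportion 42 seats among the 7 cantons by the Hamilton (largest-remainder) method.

The standard divisor is 27099/42 ≈ 645.214.
Standard quotas: Millford 4.5024, Pinehurst 2.9618, Fernley 7.9663, Ashgrove 4.7457, Stonebridge 5.9639, Rivermont 13.6451, Claybrook 2.2148.
Lower quotas: Millford 4, Pinehurst 2, Fernley 7, Ashgrove 4, Stonebridge 5, Rivermont 13, Claybrook 2 (sum 37, leaving 5 seats).
Remainders in descending order: Fernley 0.9663, Stonebridge 0.9639, Pinehurst 0.9618, Ashgrove 0.7457, Rivermont 0.6451, Millford 0.5024, Claybrook 0.2148.
The surplus seats go to Fernley, Stonebridge, Pinehurst, Ashgrove, Rivermont.

Millford=4; Pinehurst=3; Fernley=8; Ashgrove=5; Stonebridge=6; Rivermont=14; Claybrook=2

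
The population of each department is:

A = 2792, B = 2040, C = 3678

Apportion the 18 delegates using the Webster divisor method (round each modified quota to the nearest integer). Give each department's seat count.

A 6, B 4, C 8

Standard divisor 8510/18 ≈ 472.778; standard quotas: A 5.906, B 4.315, C 7.780.
Rounding to the nearest integer gives A 6, B 4, C 8 — total 18, matching the house size, so no adjustment is needed.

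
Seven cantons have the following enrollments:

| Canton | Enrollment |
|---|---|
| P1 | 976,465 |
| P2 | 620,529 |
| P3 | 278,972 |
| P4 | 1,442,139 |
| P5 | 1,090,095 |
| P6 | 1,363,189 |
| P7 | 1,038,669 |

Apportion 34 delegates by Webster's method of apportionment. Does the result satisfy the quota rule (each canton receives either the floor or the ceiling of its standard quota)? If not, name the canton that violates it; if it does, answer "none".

Standard quotas: P1 4.875, P2 3.098, P3 1.393, P4 7.200, P5 5.442, P6 6.806, P7 5.186.
Webster allocation: P1 5, P2 3, P3 1, P4 7, P5 6, P6 7, P7 5.
Every allocation lies between the lower and upper quota.

none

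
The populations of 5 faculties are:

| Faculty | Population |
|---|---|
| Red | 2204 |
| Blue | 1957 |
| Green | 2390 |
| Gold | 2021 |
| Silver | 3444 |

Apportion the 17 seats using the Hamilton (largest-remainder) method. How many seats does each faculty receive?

Red 3, Blue 3, Green 3, Gold 3, Silver 5

Total 12016; standard divisor 12016/17 ≈ 706.824.
Standard quotas: Red 3.118, Blue 2.769, Green 3.381, Gold 2.859, Silver 4.873.
Lower quotas: Red 3, Blue 2, Green 3, Gold 2, Silver 4 (sum 14, leaving 3 seats).
Remainders in descending order: Silver 0.873, Gold 0.859, Blue 0.769, Green 0.381, Red 0.118.
Largest remainders: Silver, Gold, Blue receive the extra seats.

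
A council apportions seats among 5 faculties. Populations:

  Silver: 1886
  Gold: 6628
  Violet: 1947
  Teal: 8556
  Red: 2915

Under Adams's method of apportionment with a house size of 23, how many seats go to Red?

Standard divisor 21932/23 ≈ 953.565; standard quotas: Silver 1.978, Gold 6.951, Violet 2.042, Teal 8.973, Red 3.057.
Rounding up gives 2, 7, 3, 9, 4 = 25 seats, so the divisor must be adjusted.
With modified divisor 1000: modified quotas Silver 1.886, Gold 6.628, Violet 1.947, Teal 8.556, Red 2.915.
Rounding up: Silver 2, Gold 7, Violet 2, Teal 9, Red 3 (total 23).
Red receives 3.

3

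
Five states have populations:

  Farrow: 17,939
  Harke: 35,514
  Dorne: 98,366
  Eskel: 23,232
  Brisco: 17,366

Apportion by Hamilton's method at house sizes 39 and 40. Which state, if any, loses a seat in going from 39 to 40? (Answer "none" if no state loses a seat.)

none

At 39 seats: Farrow 4, Harke 7, Dorne 20, Eskel 5, Brisco 3.
At 40 seats: Farrow 4, Harke 7, Dorne 20, Eskel 5, Brisco 4.
No state's allocation decreased.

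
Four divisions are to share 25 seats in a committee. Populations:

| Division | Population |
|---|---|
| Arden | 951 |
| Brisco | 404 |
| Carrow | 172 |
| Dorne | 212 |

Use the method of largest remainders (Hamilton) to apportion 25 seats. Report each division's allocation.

Arden 14, Brisco 6, Carrow 2, Dorne 3

Total 1739; standard divisor 1739/25 ≈ 69.56.
Standard quotas: Arden 13.672, Brisco 5.808, Carrow 2.473, Dorne 3.048.
Lower quotas: Arden 13, Brisco 5, Carrow 2, Dorne 3 (sum 23, leaving 2 seats).
Remainders in descending order: Brisco 0.808, Arden 0.672, Carrow 0.473, Dorne 0.048.
The surplus seats go to Brisco, Arden.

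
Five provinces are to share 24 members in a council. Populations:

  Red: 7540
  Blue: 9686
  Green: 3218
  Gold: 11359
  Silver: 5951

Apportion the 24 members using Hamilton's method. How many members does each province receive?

Standard divisor: 37754 ÷ 24 ≈ 1573.083.
Standard quotas: Red 4.7931, Blue 6.1573, Green 2.0457, Gold 7.2209, Silver 3.7830.
Lower quotas: Red 4, Blue 6, Green 2, Gold 7, Silver 3 (sum 22, leaving 2 seats).
Remainders in descending order: Red 0.7931, Silver 0.7830, Gold 0.2209, Blue 0.1573, Green 0.0457.
The surplus seats go to Red, Silver.

Red: 5, Blue: 6, Green: 2, Gold: 7, Silver: 4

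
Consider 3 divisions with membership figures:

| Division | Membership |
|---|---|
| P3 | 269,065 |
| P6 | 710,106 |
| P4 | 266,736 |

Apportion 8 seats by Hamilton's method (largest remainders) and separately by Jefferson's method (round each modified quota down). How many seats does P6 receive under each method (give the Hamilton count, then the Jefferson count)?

4 and 5

Hamilton: P3 2, P6 4, P4 2.
Jefferson: P3 2, P6 5, P4 1.
P6 gets 4 under Hamilton and 5 under Jefferson.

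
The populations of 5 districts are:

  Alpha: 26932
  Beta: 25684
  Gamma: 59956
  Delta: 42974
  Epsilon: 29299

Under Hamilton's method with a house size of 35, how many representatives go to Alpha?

5

The standard divisor is 184845/35 ≈ 5281.286.
Standard quotas: Alpha 5.0995, Beta 4.8632, Gamma 11.3525, Delta 8.1370, Epsilon 5.5477.
Lower quotas: Alpha 5, Beta 4, Gamma 11, Delta 8, Epsilon 5 (sum 33, leaving 2 seats).
Remainders in descending order: Beta 0.8632, Epsilon 0.5477, Gamma 0.3525, Delta 0.1370, Alpha 0.0995.
Largest remainders: Beta, Epsilon receive the extra seats.
Alpha receives 5.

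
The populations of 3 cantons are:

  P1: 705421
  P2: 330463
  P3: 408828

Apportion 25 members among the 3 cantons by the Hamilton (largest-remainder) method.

P1 12, P2 6, P3 7

The standard divisor is 1444712/25 ≈ 57788.48.
Standard quotas: P1 12.2069, P2 5.7185, P3 7.0746.
Lower quotas: P1 12, P2 5, P3 7 (sum 24, leaving 1 seat).
Remainders in descending order: P2 0.7185, P1 0.2069, P3 0.0746.
Largest remainder: P2 receives the extra seat.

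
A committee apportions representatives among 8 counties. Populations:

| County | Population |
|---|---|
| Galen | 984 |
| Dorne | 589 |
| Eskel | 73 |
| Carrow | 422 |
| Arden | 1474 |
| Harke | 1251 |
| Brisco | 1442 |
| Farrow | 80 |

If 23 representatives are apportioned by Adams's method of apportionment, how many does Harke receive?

Standard divisor 6315/23 ≈ 274.565; standard quotas: Galen 3.584, Dorne 2.145, Eskel 0.266, Carrow 1.537, Arden 5.368, Harke 4.556, Brisco 5.252, Farrow 0.291.
Rounding up gives 4, 3, 1, 2, 6, 5, 6, 1 = 28 seats, so the divisor must be adjusted.
With modified divisor 340: modified quotas Galen 2.894, Dorne 1.732, Eskel 0.215, Carrow 1.241, Arden 4.335, Harke 3.679, Brisco 4.241, Farrow 0.235.
Rounding up: Galen 3, Dorne 2, Eskel 1, Carrow 2, Arden 5, Harke 4, Brisco 5, Farrow 1 (total 23).
Harke receives 4.

4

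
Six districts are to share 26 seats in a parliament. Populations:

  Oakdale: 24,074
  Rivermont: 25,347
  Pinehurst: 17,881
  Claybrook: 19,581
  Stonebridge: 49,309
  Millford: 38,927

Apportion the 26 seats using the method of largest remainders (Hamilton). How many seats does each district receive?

Oakdale: 3; Rivermont: 4; Pinehurst: 3; Claybrook: 3; Stonebridge: 7; Millford: 6

Standard divisor: 175119 ÷ 26 ≈ 6735.346.
Standard quotas: Oakdale 3.5743, Rivermont 3.7633, Pinehurst 2.6548, Claybrook 2.9072, Stonebridge 7.3209, Millford 5.7795.
Lower quotas: Oakdale 3, Rivermont 3, Pinehurst 2, Claybrook 2, Stonebridge 7, Millford 5 (sum 22, leaving 4 seats).
Remainders in descending order: Claybrook 0.9072, Millford 0.7795, Rivermont 0.7633, Pinehurst 0.6548, Oakdale 0.5743, Stonebridge 0.3209.
Largest remainders: Claybrook, Millford, Rivermont, Pinehurst receive the extra seats.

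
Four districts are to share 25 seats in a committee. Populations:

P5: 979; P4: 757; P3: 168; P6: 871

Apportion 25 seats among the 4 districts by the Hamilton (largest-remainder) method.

P5: 9; P4: 7; P3: 1; P6: 8

Standard divisor: 2775 ÷ 25 = 111.
Standard quotas: P5 8.820, P4 6.820, P3 1.514, P6 7.847.
Lower quotas: P5 8, P4 6, P3 1, P6 7 (sum 22, leaving 3 seats).
Remainders in descending order: P6 0.847, P5 0.820, P4 0.820, P3 0.514.
Largest remainders: P6, P5, P4 receive the extra seats.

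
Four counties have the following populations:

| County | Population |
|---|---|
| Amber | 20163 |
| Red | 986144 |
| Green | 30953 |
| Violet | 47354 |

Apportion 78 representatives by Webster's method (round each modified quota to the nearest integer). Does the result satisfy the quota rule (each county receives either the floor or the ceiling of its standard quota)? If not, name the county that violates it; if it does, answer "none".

Standard quotas: Amber 1.450, Red 70.919, Green 2.226, Violet 3.405.
Webster allocation: Amber 1, Red 72, Green 2, Violet 3.
Red has quota 70.919 (lower 70, upper 71) but receives 72 — outside the quota interval.

Red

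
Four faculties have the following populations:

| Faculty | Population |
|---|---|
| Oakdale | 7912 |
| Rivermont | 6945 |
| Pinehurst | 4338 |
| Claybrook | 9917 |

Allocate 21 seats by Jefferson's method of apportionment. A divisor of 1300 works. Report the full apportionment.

With modified divisor 1300: modified quotas Oakdale 6.086, Rivermont 5.342, Pinehurst 3.337, Claybrook 7.628.
Rounding down: Oakdale 6, Rivermont 5, Pinehurst 3, Claybrook 7 (total 21).

Oakdale 6, Rivermont 5, Pinehurst 3, Claybrook 7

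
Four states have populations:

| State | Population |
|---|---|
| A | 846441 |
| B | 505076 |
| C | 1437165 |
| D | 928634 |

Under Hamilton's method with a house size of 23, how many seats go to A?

The standard divisor is 3717316/23 ≈ 161622.435.
Standard quotas: A 5.2372, B 3.1250, C 8.8921, D 5.7457.
Lower quotas: A 5, B 3, C 8, D 5 (sum 21, leaving 2 seats).
Remainders in descending order: C 0.8921, D 0.7457, A 0.2372, B 0.1250.
Largest remainders: C, D receive the extra seats.
A receives 5.

5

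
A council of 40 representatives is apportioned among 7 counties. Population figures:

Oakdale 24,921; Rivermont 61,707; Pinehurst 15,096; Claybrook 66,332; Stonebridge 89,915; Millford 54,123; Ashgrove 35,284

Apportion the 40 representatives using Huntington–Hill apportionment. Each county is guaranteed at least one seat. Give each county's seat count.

Oakdale: 3, Rivermont: 7, Pinehurst: 2, Claybrook: 8, Stonebridge: 10, Millford: 6, Ashgrove: 4

With divisor 8719: modified quotas Oakdale 2.858, Rivermont 7.077, Pinehurst 1.731, Claybrook 7.608, Stonebridge 10.313, Millford 6.207, Ashgrove 4.047.
Geometric-mean thresholds: Oakdale √(2·3)=2.449, Rivermont √(7·8)=7.483, Pinehurst √(1·2)=1.414, Claybrook √(7·8)=7.483, Stonebridge √(10·11)=10.488, Millford √(6·7)=6.481, Ashgrove √(4·5)=4.472.
Each quota rounded against its threshold gives Oakdale 3, Rivermont 7, Pinehurst 2, Claybrook 8, Stonebridge 10, Millford 6, Ashgrove 4 (total 40).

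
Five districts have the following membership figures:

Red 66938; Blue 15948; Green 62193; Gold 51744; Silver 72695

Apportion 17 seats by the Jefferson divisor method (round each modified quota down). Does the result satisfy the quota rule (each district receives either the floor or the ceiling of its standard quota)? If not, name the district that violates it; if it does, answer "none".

Standard quotas: Red 4.222, Blue 1.006, Green 3.923, Gold 3.264, Silver 4.585.
Jefferson allocation: Red 4, Blue 1, Green 4, Gold 3, Silver 5.
Every allocation lies between the lower and upper quota.

none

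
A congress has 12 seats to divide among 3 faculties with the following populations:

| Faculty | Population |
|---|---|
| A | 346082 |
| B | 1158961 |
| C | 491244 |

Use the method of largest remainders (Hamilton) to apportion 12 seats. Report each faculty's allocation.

Total 1996287; standard divisor 1996287/12 ≈ 166357.25.
Standard quotas: A 2.0804, B 6.9667, C 2.9529.
Lower quotas: A 2, B 6, C 2 (sum 10, leaving 2 seats).
Remainders in descending order: B 0.9667, C 0.9529, A 0.0804.
The surplus seats go to B, C.

A=2, B=7, C=3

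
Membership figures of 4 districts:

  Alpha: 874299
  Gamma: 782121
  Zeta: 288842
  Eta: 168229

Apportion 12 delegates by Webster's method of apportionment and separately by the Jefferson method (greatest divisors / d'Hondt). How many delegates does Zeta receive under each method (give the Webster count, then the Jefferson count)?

Webster: Alpha 5, Gamma 4, Zeta 2, Eta 1.
Jefferson: Alpha 5, Gamma 5, Zeta 1, Eta 1.
Zeta gets 2 under Webster and 1 under Jefferson.

2 and 1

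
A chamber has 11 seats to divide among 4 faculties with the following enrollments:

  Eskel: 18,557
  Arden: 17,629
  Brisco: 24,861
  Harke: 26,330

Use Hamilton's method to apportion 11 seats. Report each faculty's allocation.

The standard divisor is 87377/11 ≈ 7943.364.
Standard quotas: Eskel 2.3362, Arden 2.2193, Brisco 3.1298, Harke 3.3147.
Lower quotas: Eskel 2, Arden 2, Brisco 3, Harke 3 (sum 10, leaving 1 seat).
Remainders in descending order: Eskel 0.3362, Harke 0.3147, Arden 0.2193, Brisco 0.1298.
The surplus seat goes to Eskel.

Eskel: 3, Arden: 2, Brisco: 3, Harke: 3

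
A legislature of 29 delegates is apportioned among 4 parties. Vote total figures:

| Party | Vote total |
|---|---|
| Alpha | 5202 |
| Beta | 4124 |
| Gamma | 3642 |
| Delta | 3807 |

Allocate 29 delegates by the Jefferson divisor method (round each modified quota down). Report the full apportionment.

Alpha 9; Beta 7; Gamma 6; Delta 7

Standard divisor 16775/29 ≈ 578.448; standard quotas: Alpha 8.993, Beta 7.129, Gamma 6.296, Delta 6.581.
Rounding down gives 8, 7, 6, 6 = 27 seats, so the divisor must be adjusted.
With modified divisor 530: modified quotas Alpha 9.815, Beta 7.781, Gamma 6.872, Delta 7.183.
Rounding down: Alpha 9, Beta 7, Gamma 6, Delta 7 (total 29).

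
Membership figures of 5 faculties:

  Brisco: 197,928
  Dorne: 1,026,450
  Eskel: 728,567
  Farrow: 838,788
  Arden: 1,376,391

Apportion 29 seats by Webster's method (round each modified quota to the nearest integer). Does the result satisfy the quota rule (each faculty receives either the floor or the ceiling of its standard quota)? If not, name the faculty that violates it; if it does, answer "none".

none

Standard quotas: Brisco 1.377, Dorne 7.142, Eskel 5.069, Farrow 5.836, Arden 9.576.
Webster allocation: Brisco 1, Dorne 7, Eskel 5, Farrow 6, Arden 10.
Every allocation lies between the lower and upper quota.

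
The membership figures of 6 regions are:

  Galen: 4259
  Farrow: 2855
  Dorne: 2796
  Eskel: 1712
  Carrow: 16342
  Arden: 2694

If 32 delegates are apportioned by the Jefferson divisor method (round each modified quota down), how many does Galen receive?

4

Standard divisor 30658/32 ≈ 958.062; standard quotas: Galen 4.445, Farrow 2.980, Dorne 2.918, Eskel 1.787, Carrow 17.057, Arden 2.812.
Rounding down gives 4, 2, 2, 1, 17, 2 = 28 seats, so the divisor must be adjusted.
With modified divisor 880: modified quotas Galen 4.840, Farrow 3.244, Dorne 3.177, Eskel 1.945, Carrow 18.570, Arden 3.061.
Rounding down: Galen 4, Farrow 3, Dorne 3, Eskel 1, Carrow 18, Arden 3 (total 32).
Galen receives 4.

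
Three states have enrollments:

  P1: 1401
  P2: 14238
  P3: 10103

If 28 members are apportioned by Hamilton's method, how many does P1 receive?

Total 25742; standard divisor 25742/28 ≈ 919.357.
Standard quotas: P1 1.5239, P2 15.4869, P3 10.9892.
Lower quotas: P1 1, P2 15, P3 10 (sum 26, leaving 2 seats).
Remainders in descending order: P3 0.9892, P1 0.5239, P2 0.4869.
Largest remainders: P3, P1 receive the extra seats.
P1 receives 2.

2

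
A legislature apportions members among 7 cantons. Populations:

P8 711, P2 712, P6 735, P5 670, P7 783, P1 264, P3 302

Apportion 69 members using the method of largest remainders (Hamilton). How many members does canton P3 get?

Standard divisor: 4177 ÷ 69 ≈ 60.536.
Standard quotas: P8 11.745, P2 11.762, P6 12.141, P5 11.068, P7 12.934, P1 4.361, P3 4.989.
Lower quotas: P8 11, P2 11, P6 12, P5 11, P7 12, P1 4, P3 4 (sum 65, leaving 4 seats).
Remainders in descending order: P3 0.989, P7 0.934, P2 0.762, P8 0.745, P1 0.361, P6 0.141, P5 0.068.
Largest remainders: P3, P7, P2, P8 receive the extra seats.
P3 receives 5.

5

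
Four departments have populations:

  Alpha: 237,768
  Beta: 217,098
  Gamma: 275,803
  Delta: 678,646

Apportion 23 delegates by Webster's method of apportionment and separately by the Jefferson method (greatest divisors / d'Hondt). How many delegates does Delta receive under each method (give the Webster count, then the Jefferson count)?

Webster: Alpha 4, Beta 4, Gamma 4, Delta 11.
Jefferson: Alpha 4, Beta 3, Gamma 4, Delta 12.
Delta gets 11 under Webster and 12 under Jefferson.

11 and 12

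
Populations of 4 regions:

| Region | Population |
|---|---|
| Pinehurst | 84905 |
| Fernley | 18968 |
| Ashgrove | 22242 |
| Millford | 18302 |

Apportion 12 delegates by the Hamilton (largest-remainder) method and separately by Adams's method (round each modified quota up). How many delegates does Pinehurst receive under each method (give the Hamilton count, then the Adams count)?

7 and 6

Hamilton: Pinehurst 7, Fernley 2, Ashgrove 2, Millford 1.
Adams: Pinehurst 6, Fernley 2, Ashgrove 2, Millford 2.
Pinehurst gets 7 under Hamilton and 6 under Adams.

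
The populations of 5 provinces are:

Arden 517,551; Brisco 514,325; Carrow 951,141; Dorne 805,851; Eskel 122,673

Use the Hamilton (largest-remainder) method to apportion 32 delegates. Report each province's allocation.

The standard divisor is 2911541/32 ≈ 90985.656.
Standard quotas: Arden 5.6883, Brisco 5.6528, Carrow 10.4537, Dorne 8.8569, Eskel 1.3483.
Lower quotas: Arden 5, Brisco 5, Carrow 10, Dorne 8, Eskel 1 (sum 29, leaving 3 seats).
Remainders in descending order: Dorne 0.8569, Arden 0.6883, Brisco 0.6528, Carrow 0.4537, Eskel 0.3483.
Largest remainders: Dorne, Arden, Brisco receive the extra seats.

Arden=6, Brisco=6, Carrow=10, Dorne=9, Eskel=1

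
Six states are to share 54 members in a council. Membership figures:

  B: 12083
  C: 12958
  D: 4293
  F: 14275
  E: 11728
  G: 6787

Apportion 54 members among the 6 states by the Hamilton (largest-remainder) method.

Total 62124; standard divisor 62124/54 ≈ 1150.444.
Standard quotas: B 10.5029, C 11.2635, D 3.7316, F 12.4082, E 10.1943, G 5.8995.
Lower quotas: B 10, C 11, D 3, F 12, E 10, G 5 (sum 51, leaving 3 seats).
Remainders in descending order: G 0.8995, D 0.7316, B 0.5029, F 0.4082, C 0.2635, E 0.1943.
The surplus seats go to G, D, B.

B 11, C 11, D 4, F 12, E 10, G 6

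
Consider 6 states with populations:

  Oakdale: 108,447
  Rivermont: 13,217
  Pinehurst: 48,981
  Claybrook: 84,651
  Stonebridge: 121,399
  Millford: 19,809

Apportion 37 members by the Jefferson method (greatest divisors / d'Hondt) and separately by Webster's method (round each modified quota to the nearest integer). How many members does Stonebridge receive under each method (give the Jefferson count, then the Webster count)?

12 and 11

Jefferson: Oakdale 10, Rivermont 1, Pinehurst 4, Claybrook 8, Stonebridge 12, Millford 2.
Webster: Oakdale 10, Rivermont 1, Pinehurst 5, Claybrook 8, Stonebridge 11, Millford 2.
Stonebridge gets 12 under Jefferson and 11 under Webster.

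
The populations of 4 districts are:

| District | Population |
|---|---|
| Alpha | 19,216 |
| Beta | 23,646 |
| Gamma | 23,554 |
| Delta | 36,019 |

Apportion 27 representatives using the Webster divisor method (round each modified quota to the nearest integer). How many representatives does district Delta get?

Standard divisor 102435/27 ≈ 3793.889; standard quotas: Alpha 5.065, Beta 6.233, Gamma 6.208, Delta 9.494.
Rounding to the nearest integer gives 5, 6, 6, 9 = 26 seats, so the divisor must be adjusted.
With modified divisor 3700: modified quotas Alpha 5.194, Beta 6.391, Gamma 6.366, Delta 9.735.
Rounding to the nearest integer: Alpha 5, Beta 6, Gamma 6, Delta 10 (total 27).
Delta receives 10.

10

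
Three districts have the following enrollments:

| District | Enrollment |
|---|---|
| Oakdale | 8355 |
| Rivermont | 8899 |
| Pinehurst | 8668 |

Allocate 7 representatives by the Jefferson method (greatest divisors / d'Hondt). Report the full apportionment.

Standard divisor 25922/7 ≈ 3703.143; standard quotas: Oakdale 2.256, Rivermont 2.403, Pinehurst 2.341.
Rounding down gives 2, 2, 2 = 6 seats, so the divisor must be adjusted.
With modified divisor 2930: modified quotas Oakdale 2.852, Rivermont 3.037, Pinehurst 2.958.
Rounding down: Oakdale 2, Rivermont 3, Pinehurst 2 (total 7).

Oakdale 2; Rivermont 3; Pinehurst 2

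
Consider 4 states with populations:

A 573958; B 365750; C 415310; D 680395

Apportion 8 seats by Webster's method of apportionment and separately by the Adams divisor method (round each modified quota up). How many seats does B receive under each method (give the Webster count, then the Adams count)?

Webster: A 2, B 1, C 2, D 3.
Adams: A 2, B 2, C 2, D 2.
B gets 1 under Webster and 2 under Adams.

1 and 2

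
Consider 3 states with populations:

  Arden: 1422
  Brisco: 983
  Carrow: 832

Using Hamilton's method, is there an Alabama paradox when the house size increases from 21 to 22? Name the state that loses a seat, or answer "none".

Carrow

At 21 seats: Arden 9, Brisco 6, Carrow 6.
At 22 seats: Arden 10, Brisco 7, Carrow 5.
Carrow drops from 6 to 5.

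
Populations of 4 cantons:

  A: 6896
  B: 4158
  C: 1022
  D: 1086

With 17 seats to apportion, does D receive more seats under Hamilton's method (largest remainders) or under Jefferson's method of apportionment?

Hamilton: A 9, B 5, C 1, D 2.
Jefferson: A 9, B 6, C 1, D 1.
D gets 2 under Hamilton and 1 under Jefferson.

Hamilton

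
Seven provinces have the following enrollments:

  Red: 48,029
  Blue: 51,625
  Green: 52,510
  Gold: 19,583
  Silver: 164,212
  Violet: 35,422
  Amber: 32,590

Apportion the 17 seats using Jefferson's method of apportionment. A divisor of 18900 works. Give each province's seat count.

Red 2, Blue 2, Green 2, Gold 1, Silver 8, Violet 1, Amber 1

With modified divisor 18900: modified quotas Red 2.541, Blue 2.731, Green 2.778, Gold 1.036, Silver 8.688, Violet 1.874, Amber 1.724.
Rounding down: Red 2, Blue 2, Green 2, Gold 1, Silver 8, Violet 1, Amber 1 (total 17).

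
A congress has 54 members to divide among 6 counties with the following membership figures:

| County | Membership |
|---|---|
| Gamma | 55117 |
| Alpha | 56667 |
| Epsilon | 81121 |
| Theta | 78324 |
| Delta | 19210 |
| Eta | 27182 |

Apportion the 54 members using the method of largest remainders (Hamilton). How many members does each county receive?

Total 317621; standard divisor 317621/54 ≈ 5881.87.
Standard quotas: Gamma 9.3707, Alpha 9.6342, Epsilon 13.7917, Theta 13.3162, Delta 3.2660, Eta 4.6213.
Lower quotas: Gamma 9, Alpha 9, Epsilon 13, Theta 13, Delta 3, Eta 4 (sum 51, leaving 3 seats).
Remainders in descending order: Epsilon 0.7917, Alpha 0.6342, Eta 0.6213, Gamma 0.3707, Theta 0.3162, Delta 0.2660.
The surplus seats go to Epsilon, Alpha, Eta.

Gamma 9, Alpha 10, Epsilon 14, Theta 13, Delta 3, Eta 5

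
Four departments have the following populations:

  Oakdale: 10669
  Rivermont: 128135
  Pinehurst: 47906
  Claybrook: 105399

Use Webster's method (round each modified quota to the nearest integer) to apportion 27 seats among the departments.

Standard divisor 292109/27 ≈ 10818.852; standard quotas: Oakdale 0.986, Rivermont 11.844, Pinehurst 4.428, Claybrook 9.742.
Rounding to the nearest integer gives Oakdale 1, Rivermont 12, Pinehurst 4, Claybrook 10 — total 27, matching the house size, so no adjustment is needed.

Oakdale: 1, Rivermont: 12, Pinehurst: 4, Claybrook: 10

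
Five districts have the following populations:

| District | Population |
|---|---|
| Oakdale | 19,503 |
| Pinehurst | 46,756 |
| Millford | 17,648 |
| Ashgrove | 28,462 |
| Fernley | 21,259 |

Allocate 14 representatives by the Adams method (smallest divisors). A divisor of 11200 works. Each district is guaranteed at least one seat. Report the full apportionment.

Oakdale 2; Pinehurst 5; Millford 2; Ashgrove 3; Fernley 2

With modified divisor 11200: modified quotas Oakdale 1.741, Pinehurst 4.175, Millford 1.576, Ashgrove 2.541, Fernley 1.898.
Rounding up: Oakdale 2, Pinehurst 5, Millford 2, Ashgrove 3, Fernley 2 (total 14).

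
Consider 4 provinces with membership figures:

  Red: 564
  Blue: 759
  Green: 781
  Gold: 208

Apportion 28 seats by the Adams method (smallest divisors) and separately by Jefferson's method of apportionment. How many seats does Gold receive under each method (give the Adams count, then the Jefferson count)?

Adams: Red 7, Blue 9, Green 9, Gold 3.
Jefferson: Red 7, Blue 9, Green 10, Gold 2.
Gold gets 3 under Adams and 2 under Jefferson.

3 and 2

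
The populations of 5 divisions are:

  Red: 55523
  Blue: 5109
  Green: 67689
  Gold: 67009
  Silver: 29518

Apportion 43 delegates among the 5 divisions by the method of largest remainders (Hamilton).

Total 224848; standard divisor 224848/43 ≈ 5229.023.
Standard quotas: Red 10.6182, Blue 0.9770, Green 12.9449, Gold 12.8148, Silver 5.6450.
Lower quotas: Red 10, Blue 0, Green 12, Gold 12, Silver 5 (sum 39, leaving 4 seats).
Remainders in descending order: Blue 0.9770, Green 0.9449, Gold 0.8148, Silver 0.6450, Red 0.6182.
The surplus seats go to Blue, Green, Gold, Silver.

Red: 10, Blue: 1, Green: 13, Gold: 13, Silver: 6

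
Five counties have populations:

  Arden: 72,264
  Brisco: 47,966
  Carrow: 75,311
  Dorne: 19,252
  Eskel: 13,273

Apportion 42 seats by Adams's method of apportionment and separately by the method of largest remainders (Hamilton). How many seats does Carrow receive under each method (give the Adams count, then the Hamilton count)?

Adams: Arden 13, Brisco 9, Carrow 13, Dorne 4, Eskel 3.
Hamilton: Arden 13, Brisco 9, Carrow 14, Dorne 4, Eskel 2.
Carrow gets 13 under Adams and 14 under Hamilton.

13 and 14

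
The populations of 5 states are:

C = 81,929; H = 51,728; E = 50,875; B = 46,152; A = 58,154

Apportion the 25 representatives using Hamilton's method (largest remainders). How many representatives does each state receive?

C=7, H=5, E=4, B=4, A=5

Standard divisor: 288838 ÷ 25 ≈ 11553.52.
Standard quotas: C 7.0913, H 4.4773, E 4.4034, B 3.9946, A 5.0334.
Lower quotas: C 7, H 4, E 4, B 3, A 5 (sum 23, leaving 2 seats).
Remainders in descending order: B 0.9946, H 0.4773, E 0.4034, C 0.0913, A 0.0334.
The surplus seats go to B, H.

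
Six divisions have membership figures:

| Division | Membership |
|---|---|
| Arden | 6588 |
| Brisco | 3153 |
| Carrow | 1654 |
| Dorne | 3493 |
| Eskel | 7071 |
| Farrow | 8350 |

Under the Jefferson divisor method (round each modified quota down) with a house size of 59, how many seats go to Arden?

Standard divisor 30309/59 ≈ 513.712; standard quotas: Arden 12.824, Brisco 6.138, Carrow 3.220, Dorne 6.800, Eskel 13.765, Farrow 16.254.
Rounding down gives 12, 6, 3, 6, 13, 16 = 56 seats, so the divisor must be adjusted.
With modified divisor 495: modified quotas Arden 13.309, Brisco 6.370, Carrow 3.341, Dorne 7.057, Eskel 14.285, Farrow 16.869.
Rounding down: Arden 13, Brisco 6, Carrow 3, Dorne 7, Eskel 14, Farrow 16 (total 59).
Arden receives 13.

13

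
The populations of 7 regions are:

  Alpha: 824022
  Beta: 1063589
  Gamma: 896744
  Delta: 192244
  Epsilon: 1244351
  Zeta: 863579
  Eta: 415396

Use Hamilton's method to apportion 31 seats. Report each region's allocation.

Alpha=5, Beta=6, Gamma=5, Delta=1, Epsilon=7, Zeta=5, Eta=2

Total 5499925; standard divisor 5499925/31 ≈ 177416.935.
Standard quotas: Alpha 4.6446, Beta 5.9949, Gamma 5.0544, Delta 1.0836, Epsilon 7.0137, Zeta 4.8675, Eta 2.3414.
Lower quotas: Alpha 4, Beta 5, Gamma 5, Delta 1, Epsilon 7, Zeta 4, Eta 2 (sum 28, leaving 3 seats).
Remainders in descending order: Beta 0.9949, Zeta 0.8675, Alpha 0.6446, Eta 0.3414, Delta 0.0836, Gamma 0.0544, Epsilon 0.0137.
The surplus seats go to Beta, Zeta, Alpha.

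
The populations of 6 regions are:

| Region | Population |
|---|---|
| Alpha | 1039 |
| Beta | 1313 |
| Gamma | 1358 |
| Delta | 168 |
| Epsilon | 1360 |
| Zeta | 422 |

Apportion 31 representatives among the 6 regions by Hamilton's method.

The standard divisor is 5660/31 ≈ 182.581.
Standard quotas: Alpha 5.691, Beta 7.191, Gamma 7.438, Delta 0.920, Epsilon 7.449, Zeta 2.311.
Lower quotas: Alpha 5, Beta 7, Gamma 7, Delta 0, Epsilon 7, Zeta 2 (sum 28, leaving 3 seats).
Remainders in descending order: Delta 0.920, Alpha 0.691, Epsilon 0.449, Gamma 0.438, Zeta 0.311, Beta 0.191.
Largest remainders: Delta, Alpha, Epsilon receive the extra seats.

Alpha 6, Beta 7, Gamma 7, Delta 1, Epsilon 8, Zeta 2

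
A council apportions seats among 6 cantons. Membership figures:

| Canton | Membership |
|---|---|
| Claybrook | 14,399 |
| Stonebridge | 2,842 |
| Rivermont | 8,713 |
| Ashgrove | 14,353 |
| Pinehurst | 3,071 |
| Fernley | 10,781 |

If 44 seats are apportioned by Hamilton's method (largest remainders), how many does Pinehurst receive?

The standard divisor is 54159/44 ≈ 1230.886.
Standard quotas: Claybrook 11.6981, Stonebridge 2.3089, Rivermont 7.0786, Ashgrove 11.6607, Pinehurst 2.4950, Fernley 8.7587.
Lower quotas: Claybrook 11, Stonebridge 2, Rivermont 7, Ashgrove 11, Pinehurst 2, Fernley 8 (sum 41, leaving 3 seats).
Remainders in descending order: Fernley 0.7587, Claybrook 0.6981, Ashgrove 0.6607, Pinehurst 0.4950, Stonebridge 0.3089, Rivermont 0.0786.
Largest remainders: Fernley, Claybrook, Ashgrove receive the extra seats.
Pinehurst receives 2.

2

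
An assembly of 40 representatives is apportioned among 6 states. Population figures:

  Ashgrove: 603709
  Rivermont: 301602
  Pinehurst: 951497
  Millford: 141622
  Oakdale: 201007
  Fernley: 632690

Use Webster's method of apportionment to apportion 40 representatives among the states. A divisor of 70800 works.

With modified divisor 70800: modified quotas Ashgrove 8.527, Rivermont 4.260, Pinehurst 13.439, Millford 2.000, Oakdale 2.839, Fernley 8.936.
Rounding to the nearest integer: Ashgrove 9, Rivermont 4, Pinehurst 13, Millford 2, Oakdale 3, Fernley 9 (total 40).

Ashgrove 9; Rivermont 4; Pinehurst 13; Millford 2; Oakdale 3; Fernley 9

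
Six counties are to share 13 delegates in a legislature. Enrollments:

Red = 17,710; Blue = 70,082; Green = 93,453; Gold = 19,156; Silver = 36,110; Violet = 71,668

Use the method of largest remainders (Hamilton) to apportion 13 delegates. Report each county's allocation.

Red=1, Blue=3, Green=4, Gold=1, Silver=1, Violet=3

The standard divisor is 308179/13 ≈ 23706.077.
Standard quotas: Red 0.7471, Blue 2.9563, Green 3.9422, Gold 0.8081, Silver 1.5232, Violet 3.0232.
Lower quotas: Red 0, Blue 2, Green 3, Gold 0, Silver 1, Violet 3 (sum 9, leaving 4 seats).
Remainders in descending order: Blue 0.9563, Green 0.9422, Gold 0.8081, Red 0.7471, Silver 0.5232, Violet 0.0232.
The surplus seats go to Blue, Green, Gold, Red.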